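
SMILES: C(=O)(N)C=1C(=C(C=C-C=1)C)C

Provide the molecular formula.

C9H11NO

Heavy atoms from the SMILES: 9 C, 1 N, 1 O.
Implicit hydrogens by atom environment:
  3 × C (aromatic): 1 H each → 3
  3 × C (aromatic): no H
  2 × C: 3 H each → 6
  1 × C: no H
  1 × N: 2 H
  1 × O: no H
  Total hydrogens = 11.
Molecular formula: C9H11NO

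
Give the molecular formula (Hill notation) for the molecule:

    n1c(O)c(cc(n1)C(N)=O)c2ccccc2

Heavy atoms from the SMILES: 11 C, 3 N, 2 O.
Implicit hydrogens by atom environment:
  6 × C (aromatic): 1 H each → 6
  4 × C (aromatic): no H
  2 × N (aromatic): no H
  1 × C: no H
  1 × N: 2 H
  1 × O: 1 H
  1 × O: no H
  Total hydrogens = 9.
Molecular formula: C11H9N3O2

C11H9N3O2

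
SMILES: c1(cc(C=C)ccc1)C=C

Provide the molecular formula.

C10H10

Heavy atoms from the SMILES: 10 C.
Implicit hydrogens by atom environment:
  4 × C (aromatic): 1 H each → 4
  2 × C: 2 H each → 4
  2 × C: 1 H each → 2
  2 × C (aromatic): no H
  Total hydrogens = 10.
Molecular formula: C10H10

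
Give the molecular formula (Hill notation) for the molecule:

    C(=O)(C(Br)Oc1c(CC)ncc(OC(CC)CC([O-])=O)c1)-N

Heavy atoms from the SMILES: 1 Br, 14 C, 2 N, 5 O.
Implicit hydrogens by atom environment:
  4 × O: no H
  3 × C: 2 H each → 6
  3 × C (aromatic): no H
  2 × C: 3 H each → 6
  2 × C (aromatic): 1 H each → 2
  2 × C: 1 H each → 2
  2 × C: no H
  1 × Br: no H
  1 × N: 2 H
  1 × N (aromatic): no H
  1 × O (charge -1): no H
  Total hydrogens = 18.
Net charge -1.
Molecular formula: C14H18BrN2O5-

C14H18BrN2O5-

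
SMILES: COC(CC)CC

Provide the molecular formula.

Heavy atoms from the SMILES: 6 C, 1 O.
Implicit hydrogens by atom environment:
  3 × C: 3 H each → 9
  2 × C: 2 H each → 4
  1 × C: 1 H
  1 × O: no H
  Total hydrogens = 14.
Molecular formula: C6H14O

C6H14O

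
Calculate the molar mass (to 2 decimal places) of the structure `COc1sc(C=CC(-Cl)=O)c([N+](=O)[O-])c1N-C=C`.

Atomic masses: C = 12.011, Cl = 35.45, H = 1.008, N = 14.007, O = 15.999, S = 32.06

Molecular formula: C10H9ClN2O4S.
M = 10×12.011 + 1×35.45 + 9×1.008 + 2×14.007 + 4×15.999 + 1×32.06 = 288.70 g/mol.

288.70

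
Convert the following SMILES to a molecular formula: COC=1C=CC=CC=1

Heavy atoms from the SMILES: 7 C, 1 O.
Implicit hydrogens by atom environment:
  5 × C (aromatic): 1 H each → 5
  1 × C: 3 H
  1 × C (aromatic): no H
  1 × O: no H
  Total hydrogens = 8.
Molecular formula: C7H8O

C7H8O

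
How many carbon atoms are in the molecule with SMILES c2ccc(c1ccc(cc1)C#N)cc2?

The symbol for carbon appears 13 times in the SMILES. Lowercase c denotes aromatic carbon and counts toward C.

13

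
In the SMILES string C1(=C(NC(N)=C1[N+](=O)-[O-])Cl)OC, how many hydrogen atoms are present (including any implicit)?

6

Hydrogens are implicit in SMILES; fill each atom to its normal valence:
  4 × C (aromatic): no H
  2 × O: no H
  1 × C: 3 H
  1 × Cl: no H
  1 × N: 2 H
  1 × N (aromatic): 1 H
  1 × N (charge +1): no H
  1 × O (charge -1): no H
  Total hydrogens = 6.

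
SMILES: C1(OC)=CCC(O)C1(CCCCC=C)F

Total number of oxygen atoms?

The symbol for oxygen appears 2 times in the SMILES.

2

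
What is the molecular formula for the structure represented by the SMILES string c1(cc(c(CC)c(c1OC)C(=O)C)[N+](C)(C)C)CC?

Heavy atoms from the SMILES: 16 C, 1 N, 2 O.
Implicit hydrogens by atom environment:
  7 × C: 3 H each → 21
  5 × C (aromatic): no H
  2 × C: 2 H each → 4
  2 × O: no H
  1 × C (aromatic): 1 H
  1 × C: no H
  1 × N (charge +1): no H
  Total hydrogens = 26.
Net charge +1.
Molecular formula: C16H26NO2+

C16H26NO2+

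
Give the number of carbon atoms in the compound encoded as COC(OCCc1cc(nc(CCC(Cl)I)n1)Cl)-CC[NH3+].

The symbol for carbon appears 13 times in the SMILES. Lowercase c denotes aromatic carbon and counts toward C.

13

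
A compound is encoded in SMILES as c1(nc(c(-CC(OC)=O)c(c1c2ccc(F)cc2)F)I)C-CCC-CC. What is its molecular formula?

Heavy atoms from the SMILES: 20 C, 2 F, 1 I, 1 N, 2 O.
Implicit hydrogens by atom environment:
  7 × C (aromatic): no H
  6 × C: 2 H each → 12
  4 × C (aromatic): 1 H each → 4
  2 × C: 3 H each → 6
  2 × F: no H
  2 × O: no H
  1 × C: no H
  1 × I: no H
  1 × N (aromatic): no H
  Total hydrogens = 22.
Molecular formula: C20H22F2INO2

C20H22F2INO2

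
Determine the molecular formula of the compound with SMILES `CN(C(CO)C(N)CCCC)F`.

Heavy atoms from the SMILES: 8 C, 1 F, 2 N, 1 O.
Implicit hydrogens by atom environment:
  4 × C: 2 H each → 8
  2 × C: 3 H each → 6
  2 × C: 1 H each → 2
  1 × F: no H
  1 × N: 2 H
  1 × N: no H
  1 × O: 1 H
  Total hydrogens = 19.
Molecular formula: C8H19FN2O

C8H19FN2O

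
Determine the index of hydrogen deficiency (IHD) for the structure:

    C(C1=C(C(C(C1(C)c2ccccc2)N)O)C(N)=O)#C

9

Molecular formula from the SMILES: C15H16N2O2.
DoU = (2C + 2 + N − H − X)/2 = (2·15 + 2 + 2 − 16 − 0)/2 = 18/2 = 9.
(Structurally: 2 ring(s) + 7 π bond(s) = 9.)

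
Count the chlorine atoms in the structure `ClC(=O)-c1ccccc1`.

The symbol for chlorine appears 1 time in the SMILES.

1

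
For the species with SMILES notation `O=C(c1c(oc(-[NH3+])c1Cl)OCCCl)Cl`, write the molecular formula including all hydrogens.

Heavy atoms from the SMILES: 7 C, 3 Cl, 1 N, 3 O.
Implicit hydrogens by atom environment:
  4 × C (aromatic): no H
  3 × Cl: no H
  2 × C: 2 H each → 4
  2 × O: no H
  1 × C: no H
  1 × N (charge +1): 3 H
  1 × O (aromatic): no H
  Total hydrogens = 7.
Net charge +1.
Molecular formula: C7H7Cl3NO3+

C7H7Cl3NO3+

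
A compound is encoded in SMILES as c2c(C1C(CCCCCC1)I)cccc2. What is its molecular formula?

C14H19I

Heavy atoms from the SMILES: 14 C, 1 I.
Implicit hydrogens by atom environment:
  6 × C: 2 H each → 12
  5 × C (aromatic): 1 H each → 5
  2 × C: 1 H each → 2
  1 × C (aromatic): no H
  1 × I: no H
  Total hydrogens = 19.
Molecular formula: C14H19I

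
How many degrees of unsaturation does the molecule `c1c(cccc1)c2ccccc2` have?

8

Molecular formula from the SMILES: C12H10.
DoU = (2C + 2 + N − H − X)/2 = (2·12 + 2 + 0 − 10 − 0)/2 = 16/2 = 8.
(Structurally: 2 ring(s) + 6 π bond(s) = 8.)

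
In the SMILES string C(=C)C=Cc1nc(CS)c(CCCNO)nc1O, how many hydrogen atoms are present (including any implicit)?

Hydrogens are implicit in SMILES; fill each atom to its normal valence:
  5 × C: 2 H each → 10
  4 × C (aromatic): no H
  3 × C: 1 H each → 3
  2 × N (aromatic): no H
  2 × O: 1 H each → 2
  1 × N: 1 H
  1 × S: 1 H
  Total hydrogens = 17.

17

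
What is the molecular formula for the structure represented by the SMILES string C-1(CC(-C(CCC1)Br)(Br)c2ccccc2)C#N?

C14H15Br2N

Heavy atoms from the SMILES: 2 Br, 14 C, 1 N.
Implicit hydrogens by atom environment:
  5 × C (aromatic): 1 H each → 5
  4 × C: 2 H each → 8
  2 × Br: no H
  2 × C: 1 H each → 2
  2 × C: no H
  1 × C (aromatic): no H
  1 × N: no H
  Total hydrogens = 15.
Molecular formula: C14H15Br2N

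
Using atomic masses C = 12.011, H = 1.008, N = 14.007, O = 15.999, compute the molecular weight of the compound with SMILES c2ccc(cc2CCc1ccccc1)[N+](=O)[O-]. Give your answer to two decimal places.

Molecular formula: C14H13NO2.
M = 14×12.011 + 13×1.008 + 1×14.007 + 2×15.999 = 227.26 g/mol.

227.26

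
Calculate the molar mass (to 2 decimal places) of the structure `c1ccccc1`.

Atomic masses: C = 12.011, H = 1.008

78.11

Molecular formula: C6H6.
M = 6×12.011 + 6×1.008 = 78.11 g/mol.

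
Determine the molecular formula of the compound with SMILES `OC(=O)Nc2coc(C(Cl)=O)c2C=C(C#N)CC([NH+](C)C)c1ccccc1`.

C19H19ClN3O4+

Heavy atoms from the SMILES: 19 C, 1 Cl, 3 N, 4 O.
Implicit hydrogens by atom environment:
  6 × C (aromatic): 1 H each → 6
  4 × C (aromatic): no H
  4 × C: no H
  2 × C: 3 H each → 6
  2 × C: 1 H each → 2
  2 × O: no H
  1 × C: 2 H
  1 × Cl: no H
  1 × N: 1 H
  1 × N (charge +1): 1 H
  1 × N: no H
  1 × O: 1 H
  1 × O (aromatic): no H
  Total hydrogens = 19.
Net charge +1.
Molecular formula: C19H19ClN3O4+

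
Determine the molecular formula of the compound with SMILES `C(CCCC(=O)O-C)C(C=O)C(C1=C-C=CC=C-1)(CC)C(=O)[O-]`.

C18H23O5-

Heavy atoms from the SMILES: 18 C, 5 O.
Implicit hydrogens by atom environment:
  5 × C: 2 H each → 10
  5 × C (aromatic): 1 H each → 5
  4 × O: no H
  3 × C: no H
  2 × C: 3 H each → 6
  2 × C: 1 H each → 2
  1 × C (aromatic): no H
  1 × O (charge -1): no H
  Total hydrogens = 23.
Net charge -1.
Molecular formula: C18H23O5-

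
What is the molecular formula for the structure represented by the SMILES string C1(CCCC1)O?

C5H10O

Heavy atoms from the SMILES: 5 C, 1 O.
Implicit hydrogens by atom environment:
  4 × C: 2 H each → 8
  1 × C: 1 H
  1 × O: 1 H
  Total hydrogens = 10.
Molecular formula: C5H10O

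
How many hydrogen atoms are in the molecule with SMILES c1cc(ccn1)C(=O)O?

Hydrogens are implicit in SMILES; fill each atom to its normal valence:
  4 × C (aromatic): 1 H each → 4
  1 × C (aromatic): no H
  1 × C: no H
  1 × N (aromatic): no H
  1 × O: 1 H
  1 × O: no H
  Total hydrogens = 5.

5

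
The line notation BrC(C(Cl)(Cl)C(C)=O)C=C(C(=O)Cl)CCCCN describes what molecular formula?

C11H15BrCl3NO2

Heavy atoms from the SMILES: 1 Br, 11 C, 3 Cl, 1 N, 2 O.
Implicit hydrogens by atom environment:
  4 × C: 2 H each → 8
  4 × C: no H
  3 × Cl: no H
  2 × C: 1 H each → 2
  2 × O: no H
  1 × Br: no H
  1 × C: 3 H
  1 × N: 2 H
  Total hydrogens = 15.
Molecular formula: C11H15BrCl3NO2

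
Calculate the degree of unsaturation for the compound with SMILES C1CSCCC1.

Molecular formula from the SMILES: C5H10S.
DoU = (2C + 2 + N − H − X)/2 = (2·5 + 2 + 0 − 10 − 0)/2 = 2/2 = 1.
(Structurally: 1 ring(s) + 0 π bond(s) = 1.)

1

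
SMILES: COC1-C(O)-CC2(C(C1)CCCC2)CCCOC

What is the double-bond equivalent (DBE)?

Molecular formula from the SMILES: C15H28O3.
DoU = (2C + 2 + N − H − X)/2 = (2·15 + 2 + 0 − 28 − 0)/2 = 4/2 = 2.
(Structurally: 2 ring(s) + 0 π bond(s) = 2.)

2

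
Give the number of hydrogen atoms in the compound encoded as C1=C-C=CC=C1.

6

Hydrogens are implicit in SMILES; fill each atom to its normal valence:
  6 × C (aromatic): 1 H each → 6
  Total hydrogens = 6.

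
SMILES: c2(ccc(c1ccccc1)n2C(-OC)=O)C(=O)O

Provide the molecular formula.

C13H11NO4

Heavy atoms from the SMILES: 13 C, 1 N, 4 O.
Implicit hydrogens by atom environment:
  7 × C (aromatic): 1 H each → 7
  3 × C (aromatic): no H
  3 × O: no H
  2 × C: no H
  1 × C: 3 H
  1 × N (aromatic): no H
  1 × O: 1 H
  Total hydrogens = 11.
Molecular formula: C13H11NO4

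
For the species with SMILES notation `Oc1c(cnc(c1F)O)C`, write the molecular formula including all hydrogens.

Heavy atoms from the SMILES: 6 C, 1 F, 1 N, 2 O.
Implicit hydrogens by atom environment:
  4 × C (aromatic): no H
  2 × O: 1 H each → 2
  1 × C: 3 H
  1 × C (aromatic): 1 H
  1 × F: no H
  1 × N (aromatic): no H
  Total hydrogens = 6.
Molecular formula: C6H6FNO2

C6H6FNO2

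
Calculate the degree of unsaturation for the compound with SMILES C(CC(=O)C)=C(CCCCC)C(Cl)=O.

Molecular formula from the SMILES: C11H17ClO2.
DoU = (2C + 2 + N − H − X)/2 = (2·11 + 2 + 0 − 17 − 1)/2 = 6/2 = 3.
(Structurally: 0 ring(s) + 3 π bond(s) = 3.)

3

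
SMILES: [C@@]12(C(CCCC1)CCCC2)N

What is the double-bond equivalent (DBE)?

Molecular formula from the SMILES: C10H19N.
DoU = (2C + 2 + N − H − X)/2 = (2·10 + 2 + 1 − 19 − 0)/2 = 4/2 = 2.
(Structurally: 2 ring(s) + 0 π bond(s) = 2.)

2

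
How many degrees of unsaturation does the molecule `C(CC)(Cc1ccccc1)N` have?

Molecular formula from the SMILES: C10H15N.
DoU = (2C + 2 + N − H − X)/2 = (2·10 + 2 + 1 − 15 − 0)/2 = 8/2 = 4.
(Structurally: 1 ring(s) + 3 π bond(s) = 4.)

4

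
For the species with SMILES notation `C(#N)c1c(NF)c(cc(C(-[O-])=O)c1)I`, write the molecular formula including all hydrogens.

C8H3FIN2O2-

Heavy atoms from the SMILES: 8 C, 1 F, 1 I, 2 N, 2 O.
Implicit hydrogens by atom environment:
  4 × C (aromatic): no H
  2 × C (aromatic): 1 H each → 2
  2 × C: no H
  1 × F: no H
  1 × I: no H
  1 × N: 1 H
  1 × N: no H
  1 × O: no H
  1 × O (charge -1): no H
  Total hydrogens = 3.
Net charge -1.
Molecular formula: C8H3FIN2O2-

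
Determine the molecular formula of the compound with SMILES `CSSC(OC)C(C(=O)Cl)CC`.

Heavy atoms from the SMILES: 7 C, 1 Cl, 2 O, 2 S.
Implicit hydrogens by atom environment:
  3 × C: 3 H each → 9
  2 × C: 1 H each → 2
  2 × O: no H
  2 × S: no H
  1 × C: 2 H
  1 × C: no H
  1 × Cl: no H
  Total hydrogens = 13.
Molecular formula: C7H13ClO2S2

C7H13ClO2S2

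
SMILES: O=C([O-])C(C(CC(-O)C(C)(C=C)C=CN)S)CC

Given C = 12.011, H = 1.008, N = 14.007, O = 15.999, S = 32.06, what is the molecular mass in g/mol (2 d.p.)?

272.38

Molecular formula: C13H22NO3S-.
M = 13×12.011 + 22×1.008 + 1×14.007 + 3×15.999 + 1×32.06 = 272.38 g/mol.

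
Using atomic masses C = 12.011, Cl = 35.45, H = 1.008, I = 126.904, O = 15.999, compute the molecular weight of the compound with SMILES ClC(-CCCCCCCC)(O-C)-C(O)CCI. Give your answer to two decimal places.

Molecular formula: C13H26ClIO2.
M = 13×12.011 + 1×35.45 + 26×1.008 + 1×126.904 + 2×15.999 = 376.70 g/mol.

376.70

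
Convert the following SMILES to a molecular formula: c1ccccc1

Heavy atoms from the SMILES: 6 C.
Implicit hydrogens by atom environment:
  6 × C (aromatic): 1 H each → 6
  Total hydrogens = 6.
Molecular formula: C6H6

C6H6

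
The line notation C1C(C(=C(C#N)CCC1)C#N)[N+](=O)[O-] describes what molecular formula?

Heavy atoms from the SMILES: 9 C, 3 N, 2 O.
Implicit hydrogens by atom environment:
  4 × C: 2 H each → 8
  4 × C: no H
  2 × N: no H
  1 × C: 1 H
  1 × N (charge +1): no H
  1 × O: no H
  1 × O (charge -1): no H
  Total hydrogens = 9.
Molecular formula: C9H9N3O2

C9H9N3O2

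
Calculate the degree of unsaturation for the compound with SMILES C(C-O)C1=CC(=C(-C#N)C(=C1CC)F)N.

6

Molecular formula from the SMILES: C11H13FN2O.
DoU = (2C + 2 + N − H − X)/2 = (2·11 + 2 + 2 − 13 − 1)/2 = 12/2 = 6.
(Structurally: 1 ring(s) + 5 π bond(s) = 6.)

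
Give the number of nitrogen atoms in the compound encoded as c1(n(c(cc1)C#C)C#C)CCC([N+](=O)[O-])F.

2

The symbol for nitrogen appears 2 times in the SMILES.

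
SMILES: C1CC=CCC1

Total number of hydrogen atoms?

10

Hydrogens are implicit in SMILES; fill each atom to its normal valence:
  4 × C: 2 H each → 8
  2 × C: 1 H each → 2
  Total hydrogens = 10.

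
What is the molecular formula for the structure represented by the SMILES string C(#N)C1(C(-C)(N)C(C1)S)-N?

C6H11N3S

Heavy atoms from the SMILES: 6 C, 3 N, 1 S.
Implicit hydrogens by atom environment:
  3 × C: no H
  2 × N: 2 H each → 4
  1 × C: 3 H
  1 × C: 2 H
  1 × C: 1 H
  1 × N: no H
  1 × S: 1 H
  Total hydrogens = 11.
Molecular formula: C6H11N3S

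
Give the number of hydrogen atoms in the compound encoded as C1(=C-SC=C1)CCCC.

12

Hydrogens are implicit in SMILES; fill each atom to its normal valence:
  3 × C: 2 H each → 6
  3 × C (aromatic): 1 H each → 3
  1 × C: 3 H
  1 × C (aromatic): no H
  1 × S (aromatic): no H
  Total hydrogens = 12.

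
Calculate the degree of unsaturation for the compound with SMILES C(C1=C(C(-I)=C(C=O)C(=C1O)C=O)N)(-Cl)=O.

7

Molecular formula from the SMILES: C9H5ClINO4.
DoU = (2C + 2 + N − H − X)/2 = (2·9 + 2 + 1 − 5 − 2)/2 = 14/2 = 7.
(Structurally: 1 ring(s) + 6 π bond(s) = 7.)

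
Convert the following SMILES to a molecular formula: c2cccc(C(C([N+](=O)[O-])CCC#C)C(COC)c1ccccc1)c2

C21H23NO3

Heavy atoms from the SMILES: 21 C, 1 N, 3 O.
Implicit hydrogens by atom environment:
  10 × C (aromatic): 1 H each → 10
  4 × C: 1 H each → 4
  3 × C: 2 H each → 6
  2 × C (aromatic): no H
  2 × O: no H
  1 × C: 3 H
  1 × C: no H
  1 × N (charge +1): no H
  1 × O (charge -1): no H
  Total hydrogens = 23.
Molecular formula: C21H23NO3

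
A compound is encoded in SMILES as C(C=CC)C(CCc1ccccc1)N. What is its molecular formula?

C13H19N

Heavy atoms from the SMILES: 13 C, 1 N.
Implicit hydrogens by atom environment:
  5 × C (aromatic): 1 H each → 5
  3 × C: 2 H each → 6
  3 × C: 1 H each → 3
  1 × C: 3 H
  1 × C (aromatic): no H
  1 × N: 2 H
  Total hydrogens = 19.
Molecular formula: C13H19N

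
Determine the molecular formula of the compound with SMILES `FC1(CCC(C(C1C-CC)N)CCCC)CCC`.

Heavy atoms from the SMILES: 16 C, 1 F, 1 N.
Implicit hydrogens by atom environment:
  9 × C: 2 H each → 18
  3 × C: 3 H each → 9
  3 × C: 1 H each → 3
  1 × C: no H
  1 × F: no H
  1 × N: 2 H
  Total hydrogens = 32.
Molecular formula: C16H32FN

C16H32FN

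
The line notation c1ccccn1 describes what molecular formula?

C5H5N

Heavy atoms from the SMILES: 5 C, 1 N.
Implicit hydrogens by atom environment:
  5 × C (aromatic): 1 H each → 5
  1 × N (aromatic): no H
  Total hydrogens = 5.
Molecular formula: C5H5N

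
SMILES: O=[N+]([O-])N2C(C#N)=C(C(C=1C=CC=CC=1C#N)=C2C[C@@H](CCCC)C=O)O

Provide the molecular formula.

Heavy atoms from the SMILES: 19 C, 4 N, 4 O.
Implicit hydrogens by atom environment:
  6 × C (aromatic): no H
  4 × C: 2 H each → 8
  4 × C (aromatic): 1 H each → 4
  2 × C: 1 H each → 2
  2 × C: no H
  2 × N: no H
  2 × O: no H
  1 × C: 3 H
  1 × N (aromatic): no H
  1 × N (charge +1): no H
  1 × O: 1 H
  1 × O (charge -1): no H
  Total hydrogens = 18.
Molecular formula: C19H18N4O4

C19H18N4O4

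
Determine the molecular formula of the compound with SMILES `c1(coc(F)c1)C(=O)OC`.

C6H5FO3

Heavy atoms from the SMILES: 6 C, 1 F, 3 O.
Implicit hydrogens by atom environment:
  2 × C (aromatic): 1 H each → 2
  2 × C (aromatic): no H
  2 × O: no H
  1 × C: 3 H
  1 × C: no H
  1 × F: no H
  1 × O (aromatic): no H
  Total hydrogens = 5.
Molecular formula: C6H5FO3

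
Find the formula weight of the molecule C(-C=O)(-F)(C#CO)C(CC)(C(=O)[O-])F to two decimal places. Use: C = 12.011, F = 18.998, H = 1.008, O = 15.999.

Molecular formula: C8H7F2O4-.
M = 8×12.011 + 2×18.998 + 7×1.008 + 4×15.999 = 205.14 g/mol.

205.14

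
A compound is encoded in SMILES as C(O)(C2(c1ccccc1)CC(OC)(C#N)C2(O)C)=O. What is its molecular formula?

Heavy atoms from the SMILES: 14 C, 1 N, 4 O.
Implicit hydrogens by atom environment:
  5 × C (aromatic): 1 H each → 5
  5 × C: no H
  2 × C: 3 H each → 6
  2 × O: 1 H each → 2
  2 × O: no H
  1 × C: 2 H
  1 × C (aromatic): no H
  1 × N: no H
  Total hydrogens = 15.
Molecular formula: C14H15NO4

C14H15NO4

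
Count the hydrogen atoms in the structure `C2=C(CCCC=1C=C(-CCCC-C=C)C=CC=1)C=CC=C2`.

Hydrogens are implicit in SMILES; fill each atom to its normal valence:
  9 × C (aromatic): 1 H each → 9
  8 × C: 2 H each → 16
  3 × C (aromatic): no H
  1 × C: 1 H
  Total hydrogens = 26.

26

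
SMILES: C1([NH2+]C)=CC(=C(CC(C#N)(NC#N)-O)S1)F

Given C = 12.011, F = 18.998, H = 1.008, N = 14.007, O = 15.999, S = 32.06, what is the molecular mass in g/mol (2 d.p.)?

241.26

Molecular formula: C9H10FN4OS+.
M = 9×12.011 + 1×18.998 + 10×1.008 + 4×14.007 + 1×15.999 + 1×32.06 = 241.26 g/mol.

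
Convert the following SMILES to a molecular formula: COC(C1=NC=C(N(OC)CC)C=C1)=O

C10H14N2O3

Heavy atoms from the SMILES: 10 C, 2 N, 3 O.
Implicit hydrogens by atom environment:
  3 × C: 3 H each → 9
  3 × C (aromatic): 1 H each → 3
  3 × O: no H
  2 × C (aromatic): no H
  1 × C: 2 H
  1 × C: no H
  1 × N (aromatic): no H
  1 × N: no H
  Total hydrogens = 14.
Molecular formula: C10H14N2O3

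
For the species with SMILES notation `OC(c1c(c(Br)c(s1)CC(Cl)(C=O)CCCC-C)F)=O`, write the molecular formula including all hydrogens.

C13H15BrClFO3S

Heavy atoms from the SMILES: 1 Br, 13 C, 1 Cl, 1 F, 3 O, 1 S.
Implicit hydrogens by atom environment:
  5 × C: 2 H each → 10
  4 × C (aromatic): no H
  2 × C: no H
  2 × O: no H
  1 × Br: no H
  1 × C: 3 H
  1 × C: 1 H
  1 × Cl: no H
  1 × F: no H
  1 × O: 1 H
  1 × S (aromatic): no H
  Total hydrogens = 15.
Molecular formula: C13H15BrClFO3S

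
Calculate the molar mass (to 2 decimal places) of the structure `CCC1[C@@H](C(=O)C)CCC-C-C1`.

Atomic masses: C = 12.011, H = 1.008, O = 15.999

168.28

Molecular formula: C11H20O.
M = 11×12.011 + 20×1.008 + 1×15.999 = 168.28 g/mol.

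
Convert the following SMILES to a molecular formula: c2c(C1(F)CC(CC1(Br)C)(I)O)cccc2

C12H13BrFIO

Heavy atoms from the SMILES: 1 Br, 12 C, 1 F, 1 I, 1 O.
Implicit hydrogens by atom environment:
  5 × C (aromatic): 1 H each → 5
  3 × C: no H
  2 × C: 2 H each → 4
  1 × Br: no H
  1 × C: 3 H
  1 × C (aromatic): no H
  1 × F: no H
  1 × I: no H
  1 × O: 1 H
  Total hydrogens = 13.
Molecular formula: C12H13BrFIO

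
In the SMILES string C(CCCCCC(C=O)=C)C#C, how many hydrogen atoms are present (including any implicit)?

Hydrogens are implicit in SMILES; fill each atom to its normal valence:
  7 × C: 2 H each → 14
  2 × C: 1 H each → 2
  2 × C: no H
  1 × O: no H
  Total hydrogens = 16.

16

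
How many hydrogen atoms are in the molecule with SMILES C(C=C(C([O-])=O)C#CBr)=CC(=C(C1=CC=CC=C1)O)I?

Hydrogens are implicit in SMILES; fill each atom to its normal valence:
  6 × C: no H
  5 × C (aromatic): 1 H each → 5
  3 × C: 1 H each → 3
  1 × Br: no H
  1 × C (aromatic): no H
  1 × I: no H
  1 × O: 1 H
  1 × O: no H
  1 × O (charge -1): no H
  Total hydrogens = 9.

9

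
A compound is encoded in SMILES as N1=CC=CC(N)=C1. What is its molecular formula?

C5H6N2

Heavy atoms from the SMILES: 5 C, 2 N.
Implicit hydrogens by atom environment:
  4 × C (aromatic): 1 H each → 4
  1 × C (aromatic): no H
  1 × N: 2 H
  1 × N (aromatic): no H
  Total hydrogens = 6.
Molecular formula: C5H6N2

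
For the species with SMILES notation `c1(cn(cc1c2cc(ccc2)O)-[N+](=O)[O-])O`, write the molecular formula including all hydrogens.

Heavy atoms from the SMILES: 10 C, 2 N, 4 O.
Implicit hydrogens by atom environment:
  6 × C (aromatic): 1 H each → 6
  4 × C (aromatic): no H
  2 × O: 1 H each → 2
  1 × N (aromatic): no H
  1 × N (charge +1): no H
  1 × O: no H
  1 × O (charge -1): no H
  Total hydrogens = 8.
Molecular formula: C10H8N2O4

C10H8N2O4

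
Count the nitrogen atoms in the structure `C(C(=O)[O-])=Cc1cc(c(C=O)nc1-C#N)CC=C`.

The symbol for nitrogen appears 2 times in the SMILES.

2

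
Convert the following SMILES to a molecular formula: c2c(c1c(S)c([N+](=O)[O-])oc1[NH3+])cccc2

Heavy atoms from the SMILES: 10 C, 2 N, 3 O, 1 S.
Implicit hydrogens by atom environment:
  5 × C (aromatic): 1 H each → 5
  5 × C (aromatic): no H
  1 × N (charge +1): 3 H
  1 × N (charge +1): no H
  1 × O (aromatic): no H
  1 × O: no H
  1 × O (charge -1): no H
  1 × S: 1 H
  Total hydrogens = 9.
Net charge +1.
Molecular formula: C10H9N2O3S+

C10H9N2O3S+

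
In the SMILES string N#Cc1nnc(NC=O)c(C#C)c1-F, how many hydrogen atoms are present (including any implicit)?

3

Hydrogens are implicit in SMILES; fill each atom to its normal valence:
  4 × C (aromatic): no H
  2 × C: 1 H each → 2
  2 × C: no H
  2 × N (aromatic): no H
  1 × F: no H
  1 × N: 1 H
  1 × N: no H
  1 × O: no H
  Total hydrogens = 3.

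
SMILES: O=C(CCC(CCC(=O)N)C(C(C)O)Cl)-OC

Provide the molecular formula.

Heavy atoms from the SMILES: 11 C, 1 Cl, 1 N, 4 O.
Implicit hydrogens by atom environment:
  4 × C: 2 H each → 8
  3 × C: 1 H each → 3
  3 × O: no H
  2 × C: 3 H each → 6
  2 × C: no H
  1 × Cl: no H
  1 × N: 2 H
  1 × O: 1 H
  Total hydrogens = 20.
Molecular formula: C11H20ClNO4

C11H20ClNO4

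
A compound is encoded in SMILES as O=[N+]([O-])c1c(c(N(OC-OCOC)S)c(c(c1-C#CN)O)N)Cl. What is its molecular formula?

Heavy atoms from the SMILES: 11 C, 1 Cl, 4 N, 6 O, 1 S.
Implicit hydrogens by atom environment:
  6 × C (aromatic): no H
  4 × O: no H
  2 × C: 2 H each → 4
  2 × C: no H
  2 × N: 2 H each → 4
  1 × C: 3 H
  1 × Cl: no H
  1 × N (charge +1): no H
  1 × N: no H
  1 × O: 1 H
  1 × O (charge -1): no H
  1 × S: 1 H
  Total hydrogens = 13.
Molecular formula: C11H13ClN4O6S

C11H13ClN4O6S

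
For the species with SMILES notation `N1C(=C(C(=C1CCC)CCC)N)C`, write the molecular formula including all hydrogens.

C11H20N2

Heavy atoms from the SMILES: 11 C, 2 N.
Implicit hydrogens by atom environment:
  4 × C: 2 H each → 8
  4 × C (aromatic): no H
  3 × C: 3 H each → 9
  1 × N: 2 H
  1 × N (aromatic): 1 H
  Total hydrogens = 20.
Molecular formula: C11H20N2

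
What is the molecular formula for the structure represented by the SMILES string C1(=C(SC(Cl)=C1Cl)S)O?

C4H2Cl2OS2

Heavy atoms from the SMILES: 4 C, 2 Cl, 1 O, 2 S.
Implicit hydrogens by atom environment:
  4 × C (aromatic): no H
  2 × Cl: no H
  1 × O: 1 H
  1 × S: 1 H
  1 × S (aromatic): no H
  Total hydrogens = 2.
Molecular formula: C4H2Cl2OS2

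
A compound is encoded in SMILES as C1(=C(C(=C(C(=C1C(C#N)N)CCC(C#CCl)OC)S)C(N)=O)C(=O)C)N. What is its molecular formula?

Heavy atoms from the SMILES: 17 C, 1 Cl, 4 N, 3 O, 1 S.
Implicit hydrogens by atom environment:
  6 × C (aromatic): no H
  5 × C: no H
  3 × N: 2 H each → 6
  3 × O: no H
  2 × C: 3 H each → 6
  2 × C: 2 H each → 4
  2 × C: 1 H each → 2
  1 × Cl: no H
  1 × N: no H
  1 × S: 1 H
  Total hydrogens = 19.
Molecular formula: C17H19ClN4O3S

C17H19ClN4O3S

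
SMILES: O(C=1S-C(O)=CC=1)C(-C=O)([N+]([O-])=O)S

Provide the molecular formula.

Heavy atoms from the SMILES: 6 C, 1 N, 5 O, 2 S.
Implicit hydrogens by atom environment:
  3 × O: no H
  2 × C (aromatic): 1 H each → 2
  2 × C (aromatic): no H
  1 × C: 1 H
  1 × C: no H
  1 × N (charge +1): no H
  1 × O: 1 H
  1 × O (charge -1): no H
  1 × S: 1 H
  1 × S (aromatic): no H
  Total hydrogens = 5.
Molecular formula: C6H5NO5S2

C6H5NO5S2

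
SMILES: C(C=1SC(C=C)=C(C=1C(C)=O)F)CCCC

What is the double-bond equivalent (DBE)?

5

Molecular formula from the SMILES: C13H17FOS.
DoU = (2C + 2 + N − H − X)/2 = (2·13 + 2 + 0 − 17 − 1)/2 = 10/2 = 5.
(Structurally: 1 ring(s) + 4 π bond(s) = 5.)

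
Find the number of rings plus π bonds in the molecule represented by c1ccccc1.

4

Molecular formula from the SMILES: C6H6.
DoU = (2C + 2 + N − H − X)/2 = (2·6 + 2 + 0 − 6 − 0)/2 = 8/2 = 4.
(Structurally: 1 ring(s) + 3 π bond(s) = 4.)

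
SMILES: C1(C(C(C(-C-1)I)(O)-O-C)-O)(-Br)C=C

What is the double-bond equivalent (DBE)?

Molecular formula from the SMILES: C8H12BrIO3.
DoU = (2C + 2 + N − H − X)/2 = (2·8 + 2 + 0 − 12 − 2)/2 = 4/2 = 2.
(Structurally: 1 ring(s) + 1 π bond(s) = 2.)

2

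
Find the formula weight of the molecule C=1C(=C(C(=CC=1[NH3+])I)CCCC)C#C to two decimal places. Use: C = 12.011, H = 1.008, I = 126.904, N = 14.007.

Molecular formula: C12H15IN+.
M = 12×12.011 + 15×1.008 + 1×126.904 + 1×14.007 = 300.16 g/mol.

300.16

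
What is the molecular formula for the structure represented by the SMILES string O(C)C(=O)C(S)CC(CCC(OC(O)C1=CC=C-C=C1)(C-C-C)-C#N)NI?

C19H27IN2O4S

Heavy atoms from the SMILES: 19 C, 1 I, 2 N, 4 O, 1 S.
Implicit hydrogens by atom environment:
  5 × C: 2 H each → 10
  5 × C (aromatic): 1 H each → 5
  3 × C: 1 H each → 3
  3 × C: no H
  3 × O: no H
  2 × C: 3 H each → 6
  1 × C (aromatic): no H
  1 × I: no H
  1 × N: 1 H
  1 × N: no H
  1 × O: 1 H
  1 × S: 1 H
  Total hydrogens = 27.
Molecular formula: C19H27IN2O4S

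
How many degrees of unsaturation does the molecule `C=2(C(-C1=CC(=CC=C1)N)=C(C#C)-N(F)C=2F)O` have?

9

Molecular formula from the SMILES: C12H8F2N2O.
DoU = (2C + 2 + N − H − X)/2 = (2·12 + 2 + 2 − 8 − 2)/2 = 18/2 = 9.
(Structurally: 2 ring(s) + 7 π bond(s) = 9.)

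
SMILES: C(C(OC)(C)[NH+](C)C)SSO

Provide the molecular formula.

C6H16NO2S2+

Heavy atoms from the SMILES: 6 C, 1 N, 2 O, 2 S.
Implicit hydrogens by atom environment:
  4 × C: 3 H each → 12
  2 × S: no H
  1 × C: 2 H
  1 × C: no H
  1 × N (charge +1): 1 H
  1 × O: 1 H
  1 × O: no H
  Total hydrogens = 16.
Net charge +1.
Molecular formula: C6H16NO2S2+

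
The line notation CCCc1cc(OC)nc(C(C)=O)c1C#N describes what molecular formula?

C12H14N2O2

Heavy atoms from the SMILES: 12 C, 2 N, 2 O.
Implicit hydrogens by atom environment:
  4 × C (aromatic): no H
  3 × C: 3 H each → 9
  2 × C: 2 H each → 4
  2 × C: no H
  2 × O: no H
  1 × C (aromatic): 1 H
  1 × N (aromatic): no H
  1 × N: no H
  Total hydrogens = 14.
Molecular formula: C12H14N2O2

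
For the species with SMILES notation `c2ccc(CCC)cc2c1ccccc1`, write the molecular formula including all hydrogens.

C15H16

Heavy atoms from the SMILES: 15 C.
Implicit hydrogens by atom environment:
  9 × C (aromatic): 1 H each → 9
  3 × C (aromatic): no H
  2 × C: 2 H each → 4
  1 × C: 3 H
  Total hydrogens = 16.
Molecular formula: C15H16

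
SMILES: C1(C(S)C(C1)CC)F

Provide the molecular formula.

C6H11FS

Heavy atoms from the SMILES: 6 C, 1 F, 1 S.
Implicit hydrogens by atom environment:
  3 × C: 1 H each → 3
  2 × C: 2 H each → 4
  1 × C: 3 H
  1 × F: no H
  1 × S: 1 H
  Total hydrogens = 11.
Molecular formula: C6H11FS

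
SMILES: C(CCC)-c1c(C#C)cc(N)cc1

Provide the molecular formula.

Heavy atoms from the SMILES: 12 C, 1 N.
Implicit hydrogens by atom environment:
  3 × C: 2 H each → 6
  3 × C (aromatic): 1 H each → 3
  3 × C (aromatic): no H
  1 × C: 3 H
  1 × C: 1 H
  1 × C: no H
  1 × N: 2 H
  Total hydrogens = 15.
Molecular formula: C12H15N

C12H15N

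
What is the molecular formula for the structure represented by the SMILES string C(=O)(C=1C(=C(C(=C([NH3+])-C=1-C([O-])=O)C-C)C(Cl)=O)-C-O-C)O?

Heavy atoms from the SMILES: 13 C, 1 Cl, 1 N, 6 O.
Implicit hydrogens by atom environment:
  6 × C (aromatic): no H
  4 × O: no H
  3 × C: no H
  2 × C: 3 H each → 6
  2 × C: 2 H each → 4
  1 × Cl: no H
  1 × N (charge +1): 3 H
  1 × O: 1 H
  1 × O (charge -1): no H
  Total hydrogens = 14.
Molecular formula: C13H14ClNO6

C13H14ClNO6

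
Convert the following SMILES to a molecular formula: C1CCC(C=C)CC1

C8H14

Heavy atoms from the SMILES: 8 C.
Implicit hydrogens by atom environment:
  6 × C: 2 H each → 12
  2 × C: 1 H each → 2
  Total hydrogens = 14.
Molecular formula: C8H14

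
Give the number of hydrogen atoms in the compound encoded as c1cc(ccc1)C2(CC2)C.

12

Hydrogens are implicit in SMILES; fill each atom to its normal valence:
  5 × C (aromatic): 1 H each → 5
  2 × C: 2 H each → 4
  1 × C: 3 H
  1 × C: no H
  1 × C (aromatic): no H
  Total hydrogens = 12.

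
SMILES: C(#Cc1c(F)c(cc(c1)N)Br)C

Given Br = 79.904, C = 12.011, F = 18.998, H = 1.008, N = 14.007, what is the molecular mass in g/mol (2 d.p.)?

228.06

Molecular formula: C9H7BrFN.
M = 1×79.904 + 9×12.011 + 1×18.998 + 7×1.008 + 1×14.007 = 228.06 g/mol.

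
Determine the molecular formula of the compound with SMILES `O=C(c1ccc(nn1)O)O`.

C5H4N2O3

Heavy atoms from the SMILES: 5 C, 2 N, 3 O.
Implicit hydrogens by atom environment:
  2 × C (aromatic): 1 H each → 2
  2 × C (aromatic): no H
  2 × N (aromatic): no H
  2 × O: 1 H each → 2
  1 × C: no H
  1 × O: no H
  Total hydrogens = 4.
Molecular formula: C5H4N2O3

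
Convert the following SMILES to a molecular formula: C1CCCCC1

C6H12

Heavy atoms from the SMILES: 6 C.
Implicit hydrogens by atom environment:
  6 × C: 2 H each → 12
  Total hydrogens = 12.
Molecular formula: C6H12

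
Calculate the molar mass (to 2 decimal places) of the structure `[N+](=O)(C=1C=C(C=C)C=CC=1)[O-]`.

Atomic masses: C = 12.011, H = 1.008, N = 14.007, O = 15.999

Molecular formula: C8H7NO2.
M = 8×12.011 + 7×1.008 + 1×14.007 + 2×15.999 = 149.15 g/mol.

149.15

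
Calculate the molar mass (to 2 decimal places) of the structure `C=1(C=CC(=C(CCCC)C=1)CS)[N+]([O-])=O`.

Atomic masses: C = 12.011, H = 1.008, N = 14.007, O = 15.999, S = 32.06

225.31

Molecular formula: C11H15NO2S.
M = 11×12.011 + 15×1.008 + 1×14.007 + 2×15.999 + 1×32.06 = 225.31 g/mol.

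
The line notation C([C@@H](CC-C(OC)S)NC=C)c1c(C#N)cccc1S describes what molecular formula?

C15H20N2OS2

Heavy atoms from the SMILES: 15 C, 2 N, 1 O, 2 S.
Implicit hydrogens by atom environment:
  4 × C: 2 H each → 8
  3 × C (aromatic): 1 H each → 3
  3 × C: 1 H each → 3
  3 × C (aromatic): no H
  2 × S: 1 H each → 2
  1 × C: 3 H
  1 × C: no H
  1 × N: 1 H
  1 × N: no H
  1 × O: no H
  Total hydrogens = 20.
Molecular formula: C15H20N2OS2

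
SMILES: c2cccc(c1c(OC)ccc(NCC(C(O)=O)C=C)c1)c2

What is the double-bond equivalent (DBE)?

10

Molecular formula from the SMILES: C18H19NO3.
DoU = (2C + 2 + N − H − X)/2 = (2·18 + 2 + 1 − 19 − 0)/2 = 20/2 = 10.
(Structurally: 2 ring(s) + 8 π bond(s) = 10.)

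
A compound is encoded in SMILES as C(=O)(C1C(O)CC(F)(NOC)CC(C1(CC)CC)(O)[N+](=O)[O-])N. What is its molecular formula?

Heavy atoms from the SMILES: 13 C, 1 F, 3 N, 6 O.
Implicit hydrogens by atom environment:
  4 × C: 2 H each → 8
  4 × C: no H
  3 × C: 3 H each → 9
  3 × O: no H
  2 × C: 1 H each → 2
  2 × O: 1 H each → 2
  1 × F: no H
  1 × N: 2 H
  1 × N: 1 H
  1 × N (charge +1): no H
  1 × O (charge -1): no H
  Total hydrogens = 24.
Molecular formula: C13H24FN3O6

C13H24FN3O6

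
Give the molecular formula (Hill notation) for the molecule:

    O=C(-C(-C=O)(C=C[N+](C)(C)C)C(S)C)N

C10H19N2O2S+

Heavy atoms from the SMILES: 10 C, 2 N, 2 O, 1 S.
Implicit hydrogens by atom environment:
  4 × C: 3 H each → 12
  4 × C: 1 H each → 4
  2 × C: no H
  2 × O: no H
  1 × N: 2 H
  1 × N (charge +1): no H
  1 × S: 1 H
  Total hydrogens = 19.
Net charge +1.
Molecular formula: C10H19N2O2S+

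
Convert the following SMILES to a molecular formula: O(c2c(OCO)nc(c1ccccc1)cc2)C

Heavy atoms from the SMILES: 13 C, 1 N, 3 O.
Implicit hydrogens by atom environment:
  7 × C (aromatic): 1 H each → 7
  4 × C (aromatic): no H
  2 × O: no H
  1 × C: 3 H
  1 × C: 2 H
  1 × N (aromatic): no H
  1 × O: 1 H
  Total hydrogens = 13.
Molecular formula: C13H13NO3

C13H13NO3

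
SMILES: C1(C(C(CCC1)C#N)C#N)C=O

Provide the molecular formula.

Heavy atoms from the SMILES: 9 C, 2 N, 1 O.
Implicit hydrogens by atom environment:
  4 × C: 1 H each → 4
  3 × C: 2 H each → 6
  2 × C: no H
  2 × N: no H
  1 × O: no H
  Total hydrogens = 10.
Molecular formula: C9H10N2O

C9H10N2O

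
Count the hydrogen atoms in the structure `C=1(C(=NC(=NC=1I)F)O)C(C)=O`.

4

Hydrogens are implicit in SMILES; fill each atom to its normal valence:
  4 × C (aromatic): no H
  2 × N (aromatic): no H
  1 × C: 3 H
  1 × C: no H
  1 × F: no H
  1 × I: no H
  1 × O: 1 H
  1 × O: no H
  Total hydrogens = 4.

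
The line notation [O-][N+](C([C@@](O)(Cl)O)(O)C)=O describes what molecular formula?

Heavy atoms from the SMILES: 3 C, 1 Cl, 1 N, 5 O.
Implicit hydrogens by atom environment:
  3 × O: 1 H each → 3
  2 × C: no H
  1 × C: 3 H
  1 × Cl: no H
  1 × N (charge +1): no H
  1 × O: no H
  1 × O (charge -1): no H
  Total hydrogens = 6.
Molecular formula: C3H6ClNO5

C3H6ClNO5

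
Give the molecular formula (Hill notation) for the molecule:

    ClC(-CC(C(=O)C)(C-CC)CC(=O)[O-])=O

C10H14ClO4-

Heavy atoms from the SMILES: 10 C, 1 Cl, 4 O.
Implicit hydrogens by atom environment:
  4 × C: 2 H each → 8
  4 × C: no H
  3 × O: no H
  2 × C: 3 H each → 6
  1 × Cl: no H
  1 × O (charge -1): no H
  Total hydrogens = 14.
Net charge -1.
Molecular formula: C10H14ClO4-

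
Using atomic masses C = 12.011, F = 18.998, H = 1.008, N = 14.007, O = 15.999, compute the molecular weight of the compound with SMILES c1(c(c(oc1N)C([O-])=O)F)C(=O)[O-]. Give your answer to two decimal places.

187.08

Molecular formula: [C6H2FNO5]2-.
M = 6×12.011 + 1×18.998 + 2×1.008 + 1×14.007 + 5×15.999 = 187.08 g/mol.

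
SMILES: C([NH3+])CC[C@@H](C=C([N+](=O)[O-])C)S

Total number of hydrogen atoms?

15

Hydrogens are implicit in SMILES; fill each atom to its normal valence:
  3 × C: 2 H each → 6
  2 × C: 1 H each → 2
  1 × C: 3 H
  1 × C: no H
  1 × N (charge +1): 3 H
  1 × N (charge +1): no H
  1 × O: no H
  1 × O (charge -1): no H
  1 × S: 1 H
  Total hydrogens = 15.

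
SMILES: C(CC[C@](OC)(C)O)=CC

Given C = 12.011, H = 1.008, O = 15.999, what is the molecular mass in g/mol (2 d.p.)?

Molecular formula: C8H16O2.
M = 8×12.011 + 16×1.008 + 2×15.999 = 144.21 g/mol.

144.21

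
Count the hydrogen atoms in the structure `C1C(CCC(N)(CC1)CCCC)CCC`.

29

Hydrogens are implicit in SMILES; fill each atom to its normal valence:
  10 × C: 2 H each → 20
  2 × C: 3 H each → 6
  1 × C: 1 H
  1 × C: no H
  1 × N: 2 H
  Total hydrogens = 29.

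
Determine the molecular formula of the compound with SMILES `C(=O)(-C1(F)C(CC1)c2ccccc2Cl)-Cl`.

Heavy atoms from the SMILES: 11 C, 2 Cl, 1 F, 1 O.
Implicit hydrogens by atom environment:
  4 × C (aromatic): 1 H each → 4
  2 × C: 2 H each → 4
  2 × C: no H
  2 × C (aromatic): no H
  2 × Cl: no H
  1 × C: 1 H
  1 × F: no H
  1 × O: no H
  Total hydrogens = 9.
Molecular formula: C11H9Cl2FO

C11H9Cl2FO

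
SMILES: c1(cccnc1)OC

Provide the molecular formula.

C6H7NO

Heavy atoms from the SMILES: 6 C, 1 N, 1 O.
Implicit hydrogens by atom environment:
  4 × C (aromatic): 1 H each → 4
  1 × C: 3 H
  1 × C (aromatic): no H
  1 × N (aromatic): no H
  1 × O: no H
  Total hydrogens = 7.
Molecular formula: C6H7NO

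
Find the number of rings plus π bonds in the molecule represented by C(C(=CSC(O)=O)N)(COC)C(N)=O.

3

Molecular formula from the SMILES: C7H12N2O4S.
DoU = (2C + 2 + N − H − X)/2 = (2·7 + 2 + 2 − 12 − 0)/2 = 6/2 = 3.
(Structurally: 0 ring(s) + 3 π bond(s) = 3.)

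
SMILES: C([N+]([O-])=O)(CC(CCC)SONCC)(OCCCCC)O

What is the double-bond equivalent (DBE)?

Molecular formula from the SMILES: C13H28N2O5S.
DoU = (2C + 2 + N − H − X)/2 = (2·13 + 2 + 2 − 28 − 0)/2 = 2/2 = 1.
(Structurally: 0 ring(s) + 1 π bond(s) = 1.)

1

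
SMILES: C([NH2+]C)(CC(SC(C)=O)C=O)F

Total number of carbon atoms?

The symbol for carbon appears 7 times in the SMILES.

7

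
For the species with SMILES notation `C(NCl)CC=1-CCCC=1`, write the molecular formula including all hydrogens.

Heavy atoms from the SMILES: 7 C, 1 Cl, 1 N.
Implicit hydrogens by atom environment:
  5 × C: 2 H each → 10
  1 × C: 1 H
  1 × C: no H
  1 × Cl: no H
  1 × N: 1 H
  Total hydrogens = 12.
Molecular formula: C7H12ClN

C7H12ClN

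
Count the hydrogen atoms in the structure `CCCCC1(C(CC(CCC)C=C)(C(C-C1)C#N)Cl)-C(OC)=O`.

30

Hydrogens are implicit in SMILES; fill each atom to its normal valence:
  9 × C: 2 H each → 18
  4 × C: no H
  3 × C: 3 H each → 9
  3 × C: 1 H each → 3
  2 × O: no H
  1 × Cl: no H
  1 × N: no H
  Total hydrogens = 30.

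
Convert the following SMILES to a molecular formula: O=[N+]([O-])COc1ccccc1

Heavy atoms from the SMILES: 7 C, 1 N, 3 O.
Implicit hydrogens by atom environment:
  5 × C (aromatic): 1 H each → 5
  2 × O: no H
  1 × C: 2 H
  1 × C (aromatic): no H
  1 × N (charge +1): no H
  1 × O (charge -1): no H
  Total hydrogens = 7.
Molecular formula: C7H7NO3

C7H7NO3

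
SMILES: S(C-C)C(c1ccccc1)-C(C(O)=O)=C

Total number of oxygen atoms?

2

The symbol for oxygen appears 2 times in the SMILES.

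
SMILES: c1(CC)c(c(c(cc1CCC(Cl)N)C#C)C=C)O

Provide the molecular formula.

C15H18ClNO

Heavy atoms from the SMILES: 15 C, 1 Cl, 1 N, 1 O.
Implicit hydrogens by atom environment:
  5 × C (aromatic): no H
  4 × C: 2 H each → 8
  3 × C: 1 H each → 3
  1 × C: 3 H
  1 × C (aromatic): 1 H
  1 × C: no H
  1 × Cl: no H
  1 × N: 2 H
  1 × O: 1 H
  Total hydrogens = 18.
Molecular formula: C15H18ClNO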